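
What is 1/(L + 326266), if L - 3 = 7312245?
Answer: 1/7638514 ≈ 1.3092e-7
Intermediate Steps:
L = 7312248 (L = 3 + 7312245 = 7312248)
1/(L + 326266) = 1/(7312248 + 326266) = 1/7638514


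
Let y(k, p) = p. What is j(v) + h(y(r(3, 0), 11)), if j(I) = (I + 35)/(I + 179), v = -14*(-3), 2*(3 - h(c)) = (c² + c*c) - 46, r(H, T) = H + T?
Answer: -20918/221 ≈ -94.652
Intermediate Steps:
h(c) = 26 - c² (h(c) = 3 - ((c² + c*c) - 46)/2 = 3 - ((c² + c²) - 46)/2 = 3 - (2*c² - 46)/2 = 3 - (-46 + 2*c²)/2 = 3 + (23 - c²) = 26 - c²)
v = 42
j(I) = (35 + I)/(179 + I)
j(v) + h(y(r(3, 0), 11)) = (35 + 42)/(179 + 42) + (26 - 1*11²) = 77/221 + (26 - 1*121) = (1/221)*77 + (26 - 121) = 77/221 - 95 = -20918/221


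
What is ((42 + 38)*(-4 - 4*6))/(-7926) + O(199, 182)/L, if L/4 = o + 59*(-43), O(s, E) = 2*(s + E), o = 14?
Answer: 1380539/6665766 ≈ 0.20711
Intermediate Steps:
O(s, E) = 2*E + 2*s (O(s, E) = 2*(E + s) = 2*E + 2*s)
L = -10092 (L = 4*(14 + 59*(-43)) = 4*(14 - 2537) = 4*(-2523) = -10092)
((42 + 38)*(-4 - 4*6))/(-7926) + O(199, 182)/L = ((42 + 38)*(-4 - 4*6))/(-7926) + (2*182 + 2*199)/(-10092) = (80*(-4 - 24))*(-1/7926) + (364 + 398)*(-1/10092) = (80*(-28))*(-1/7926) + 762*(-1/10092) = -2240*(-1/7926) - 127/1682 = 1120/3963 - 127/1682 = 1380539/6665766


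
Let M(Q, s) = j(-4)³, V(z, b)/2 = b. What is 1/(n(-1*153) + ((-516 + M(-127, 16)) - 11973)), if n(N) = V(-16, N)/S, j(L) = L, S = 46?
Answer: -23/288872 ≈ -7.9620e-5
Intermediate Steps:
V(z, b) = 2*b
M(Q, s) = -64 (M(Q, s) = (-4)³ = -64)
n(N) = N/23 (n(N) = (2*N)/46 = (2*N)*(1/46) = N/23)
1/(n(-1*153) + ((-516 + M(-127, 16)) - 11973)) = 1/((-1*153)/23 + ((-516 - 64) - 11973)) = 1/((1/23)*(-153) + (-580 - 11973)) = 1/(-153/23 - 12553) = 1/(-288872/23) = -23/288872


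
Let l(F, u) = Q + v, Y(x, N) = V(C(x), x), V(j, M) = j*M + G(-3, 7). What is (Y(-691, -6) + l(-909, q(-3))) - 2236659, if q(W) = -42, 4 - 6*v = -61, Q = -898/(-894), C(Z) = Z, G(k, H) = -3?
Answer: -1572697231/894 ≈ -1.7592e+6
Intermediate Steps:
Q = 449/447 (Q = -898*(-1/894) = 449/447 ≈ 1.0045)
v = 65/6 (v = ⅔ - ⅙*(-61) = ⅔ + 61/6 = 65/6 ≈ 10.833)
V(j, M) = -3 + M*j (V(j, M) = j*M - 3 = M*j - 3 = -3 + M*j)
Y(x, N) = -3 + x² (Y(x, N) = -3 + x*x = -3 + x²)
l(F, u) = 10583/894 (l(F, u) = 449/447 + 65/6 = 10583/894)
(Y(-691, -6) + l(-909, q(-3))) - 2236659 = ((-3 + (-691)²) + 10583/894) - 2236659 = ((-3 + 477481) + 10583/894) - 2236659 = (477478 + 10583/894) - 2236659 = 426875915/894 - 2236659 = -1572697231/894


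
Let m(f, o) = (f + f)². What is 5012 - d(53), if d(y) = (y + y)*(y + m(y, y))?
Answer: -1191622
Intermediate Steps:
m(f, o) = 4*f² (m(f, o) = (2*f)² = 4*f²)
d(y) = 2*y*(y + 4*y²) (d(y) = (y + y)*(y + 4*y²) = (2*y)*(y + 4*y²) = 2*y*(y + 4*y²))
5012 - d(53) = 5012 - 53²*(2 + 8*53) = 5012 - 2809*(2 + 424) = 5012 - 2809*426 = 5012 - 1*1196634 = 5012 - 1196634 = -1191622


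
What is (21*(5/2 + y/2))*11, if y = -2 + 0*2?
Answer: 693/2 ≈ 346.50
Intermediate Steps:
y = -2 (y = -2 + 0 = -2)
(21*(5/2 + y/2))*11 = (21*(5/2 - 2/2))*11 = (21*(5*(1/2) - 2*1/2))*11 = (21*(5/2 - 1))*11 = (21*(3/2))*11 = (63/2)*11 = 693/2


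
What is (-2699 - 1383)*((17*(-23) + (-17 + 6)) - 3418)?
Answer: 15593240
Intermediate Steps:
(-2699 - 1383)*((17*(-23) + (-17 + 6)) - 3418) = -4082*((-391 - 11) - 3418) = -4082*(-402 - 3418) = -4082*(-3820) = 15593240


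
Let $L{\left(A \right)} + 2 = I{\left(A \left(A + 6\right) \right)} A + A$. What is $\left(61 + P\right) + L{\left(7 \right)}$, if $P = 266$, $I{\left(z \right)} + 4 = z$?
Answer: $941$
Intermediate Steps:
$I{\left(z \right)} = -4 + z$
$L{\left(A \right)} = -2 + A + A \left(-4 + A \left(6 + A\right)\right)$ ($L{\left(A \right)} = -2 + \left(\left(-4 + A \left(A + 6\right)\right) A + A\right) = -2 + \left(\left(-4 + A \left(6 + A\right)\right) A + A\right) = -2 + \left(A \left(-4 + A \left(6 + A\right)\right) + A\right) = -2 + \left(A + A \left(-4 + A \left(6 + A\right)\right)\right) = -2 + A + A \left(-4 + A \left(6 + A\right)\right)$)
$\left(61 + P\right) + L{\left(7 \right)} = \left(61 + 266\right) + \left(-2 + 7 + 7 \left(-4 + 7 \left(6 + 7\right)\right)\right) = 327 + \left(-2 + 7 + 7 \left(-4 + 7 \cdot 13\right)\right) = 327 + \left(-2 + 7 + 7 \left(-4 + 91\right)\right) = 327 + \left(-2 + 7 + 7 \cdot 87\right) = 327 + \left(-2 + 7 + 609\right) = 327 + 614 = 941$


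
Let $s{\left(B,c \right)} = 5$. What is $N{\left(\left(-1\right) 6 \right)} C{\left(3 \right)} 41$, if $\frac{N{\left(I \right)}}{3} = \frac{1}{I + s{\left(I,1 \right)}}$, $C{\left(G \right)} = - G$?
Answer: $369$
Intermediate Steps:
$N{\left(I \right)} = \frac{3}{5 + I}$ ($N{\left(I \right)} = \frac{3}{I + 5} = \frac{3}{5 + I}$)
$N{\left(\left(-1\right) 6 \right)} C{\left(3 \right)} 41 = \frac{3}{5 - 6} \left(-1\right) 3 \cdot 41 = \frac{3}{5 - 6} \left(\left(-3\right) 41\right) = \frac{3}{-1} \left(-123\right) = 3 \left(-1\right) \left(-123\right) = \left(-3\right) \left(-123\right) = 369$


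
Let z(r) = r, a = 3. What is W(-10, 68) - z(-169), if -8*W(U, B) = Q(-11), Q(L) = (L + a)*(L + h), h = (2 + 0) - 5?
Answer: 155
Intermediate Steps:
h = -3 (h = 2 - 5 = -3)
Q(L) = (-3 + L)*(3 + L) (Q(L) = (L + 3)*(L - 3) = (3 + L)*(-3 + L) = (-3 + L)*(3 + L))
W(U, B) = -14 (W(U, B) = -(-9 + (-11)²)/8 = -(-9 + 121)/8 = -⅛*112 = -14)
W(-10, 68) - z(-169) = -14 - 1*(-169) = -14 + 169 = 155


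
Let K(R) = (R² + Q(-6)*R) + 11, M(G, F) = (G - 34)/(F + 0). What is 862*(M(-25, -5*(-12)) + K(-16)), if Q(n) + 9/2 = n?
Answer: 11223671/30 ≈ 3.7412e+5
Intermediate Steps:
M(G, F) = (-34 + G)/F
Q(n) = -9/2 + n
K(R) = 11 + R² - 21*R/2 (K(R) = (R² + (-9/2 - 6)*R) + 11 = (R² - 21*R/2) + 11 = 11 + R² - 21*R/2)
862*(M(-25, -5*(-12)) + K(-16)) = 862*((-34 - 25)/((-5*(-12))) + (11 + (-16)² - 21/2*(-16))) = 862*(-59/60 + (11 + 256 + 168)) = 862*((1/60)*(-59) + 435) = 862*(-59/60 + 435) = 862*(26041/60) = 11223671/30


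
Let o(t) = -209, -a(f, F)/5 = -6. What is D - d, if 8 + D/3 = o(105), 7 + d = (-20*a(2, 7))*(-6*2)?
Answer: -7844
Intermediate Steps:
a(f, F) = 30 (a(f, F) = -5*(-6) = 30)
d = 7193 (d = -7 + (-20*30)*(-6*2) = -7 - 600*(-12) = -7 + 7200 = 7193)
D = -651 (D = -24 + 3*(-209) = -24 - 627 = -651)
D - d = -651 - 1*7193 = -651 - 7193 = -7844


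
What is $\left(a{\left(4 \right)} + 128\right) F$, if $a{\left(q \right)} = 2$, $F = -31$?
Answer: $-4030$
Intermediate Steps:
$\left(a{\left(4 \right)} + 128\right) F = \left(2 + 128\right) \left(-31\right) = 130 \left(-31\right) = -4030$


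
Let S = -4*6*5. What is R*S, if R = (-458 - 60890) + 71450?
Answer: -1212240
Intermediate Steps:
S = -120 (S = -24*5 = -120)
R = 10102 (R = -61348 + 71450 = 10102)
R*S = 10102*(-120) = -1212240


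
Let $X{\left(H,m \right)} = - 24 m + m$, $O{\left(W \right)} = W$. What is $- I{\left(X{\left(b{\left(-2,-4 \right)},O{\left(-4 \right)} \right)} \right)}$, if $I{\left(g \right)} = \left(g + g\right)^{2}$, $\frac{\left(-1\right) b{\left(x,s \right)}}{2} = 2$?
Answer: $-33856$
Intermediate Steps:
$b{\left(x,s \right)} = -4$ ($b{\left(x,s \right)} = \left(-2\right) 2 = -4$)
$X{\left(H,m \right)} = - 23 m$
$I{\left(g \right)} = 4 g^{2}$ ($I{\left(g \right)} = \left(2 g\right)^{2} = 4 g^{2}$)
$- I{\left(X{\left(b{\left(-2,-4 \right)},O{\left(-4 \right)} \right)} \right)} = - 4 \left(\left(-23\right) \left(-4\right)\right)^{2} = - 4 \cdot 92^{2} = - 4 \cdot 8464 = \left(-1\right) 33856 = -33856$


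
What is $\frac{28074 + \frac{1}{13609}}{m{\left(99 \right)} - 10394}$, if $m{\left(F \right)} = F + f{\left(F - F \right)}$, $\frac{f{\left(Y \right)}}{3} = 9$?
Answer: $- \frac{382059067}{139737212} \approx -2.7341$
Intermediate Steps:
$f{\left(Y \right)} = 27$ ($f{\left(Y \right)} = 3 \cdot 9 = 27$)
$m{\left(F \right)} = 27 + F$ ($m{\left(F \right)} = F + 27 = 27 + F$)
$\frac{28074 + \frac{1}{13609}}{m{\left(99 \right)} - 10394} = \frac{28074 + \frac{1}{13609}}{\left(27 + 99\right) - 10394} = \frac{28074 + \frac{1}{13609}}{126 - 10394} = \frac{382059067}{13609 \left(-10268\right)} = \frac{382059067}{13609} \left(- \frac{1}{10268}\right) = - \frac{382059067}{139737212}$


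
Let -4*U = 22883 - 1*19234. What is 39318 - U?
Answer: 160921/4 ≈ 40230.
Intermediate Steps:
U = -3649/4 (U = -(22883 - 1*19234)/4 = -(22883 - 19234)/4 = -1/4*3649 = -3649/4 ≈ -912.25)
39318 - U = 39318 - 1*(-3649/4) = 39318 + 3649/4 = 160921/4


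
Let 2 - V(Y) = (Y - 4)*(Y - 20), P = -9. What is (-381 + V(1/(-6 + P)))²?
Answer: 10740420496/50625 ≈ 2.1216e+5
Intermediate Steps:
V(Y) = 2 - (-20 + Y)*(-4 + Y) (V(Y) = 2 - (Y - 4)*(Y - 20) = 2 - (-4 + Y)*(-20 + Y) = 2 - (-20 + Y)*(-4 + Y))
(-381 + V(1/(-6 + P)))² = (-381 + (-78 - (1/(-6 - 9))² + 24/(-6 - 9)))² = (-381 + (-78 - (1/(-15))² + 24/(-15)))² = (-381 + (-78 - (-1/15)² + 24*(-1/15)))² = (-381 + (-78 - 1*1/225 - 8/5))² = (-381 + (-78 - 1/225 - 8/5))² = (-381 - 17911/225)² = (-103636/225)² = 10740420496/50625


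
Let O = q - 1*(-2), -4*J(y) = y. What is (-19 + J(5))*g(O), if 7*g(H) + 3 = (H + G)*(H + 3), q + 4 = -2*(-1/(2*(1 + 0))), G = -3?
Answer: 891/28 ≈ 31.821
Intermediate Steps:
J(y) = -y/4
q = -3 (q = -4 - 2*(-1/(2*(1 + 0))) = -4 - 2/(1*(-2)) = -4 - 2/(-2) = -4 - 2*(-1/2) = -4 + 1 = -3)
O = -1 (O = -3 - 1*(-2) = -3 + 2 = -1)
g(H) = -3/7 + (-3 + H)*(3 + H)/7 (g(H) = -3/7 + ((H - 3)*(H + 3))/7 = -3/7 + ((-3 + H)*(3 + H))/7 = -3/7 + (-3 + H)*(3 + H)/7)
(-19 + J(5))*g(O) = (-19 - 1/4*5)*(-12/7 + (1/7)*(-1)**2) = (-19 - 5/4)*(-12/7 + (1/7)*1) = -81*(-12/7 + 1/7)/4 = -81/4*(-11/7) = 891/28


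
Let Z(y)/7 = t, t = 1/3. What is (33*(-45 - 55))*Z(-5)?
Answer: -7700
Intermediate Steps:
t = 1/3 ≈ 0.33333
Z(y) = 7/3 (Z(y) = 7*(1/3) = 7/3)
(33*(-45 - 55))*Z(-5) = (33*(-45 - 55))*(7/3) = (33*(-100))*(7/3) = -3300*7/3 = -7700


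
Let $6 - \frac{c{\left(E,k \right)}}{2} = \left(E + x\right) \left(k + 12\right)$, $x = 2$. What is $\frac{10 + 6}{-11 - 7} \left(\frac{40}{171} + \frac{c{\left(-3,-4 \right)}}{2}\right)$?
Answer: $- \frac{19472}{1539} \approx -12.652$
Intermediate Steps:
$c{\left(E,k \right)} = 12 - 2 \left(2 + E\right) \left(12 + k\right)$ ($c{\left(E,k \right)} = 12 - 2 \left(E + 2\right) \left(k + 12\right) = 12 - 2 \left(2 + E\right) \left(12 + k\right)$)
$\frac{10 + 6}{-11 - 7} \left(\frac{40}{171} + \frac{c{\left(-3,-4 \right)}}{2}\right) = \frac{10 + 6}{-11 - 7} \left(\frac{40}{171} + \frac{-36 - -72 - -16 - \left(-6\right) \left(-4\right)}{2}\right) = \frac{16}{-18} \left(40 \cdot \frac{1}{171} + \left(-36 + 72 + 16 - 24\right) \frac{1}{2}\right) = 16 \left(- \frac{1}{18}\right) \left(\frac{40}{171} + 28 \cdot \frac{1}{2}\right) = - \frac{8 \left(\frac{40}{171} + 14\right)}{9} = \left(- \frac{8}{9}\right) \frac{2434}{171} = - \frac{19472}{1539}$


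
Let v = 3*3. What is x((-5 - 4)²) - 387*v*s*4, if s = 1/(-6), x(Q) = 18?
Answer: 2340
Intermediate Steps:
v = 9
s = -⅙ ≈ -0.16667
x((-5 - 4)²) - 387*v*s*4 = 18 - 387*9*(-⅙)*4 = 18 - (-1161)*4/2 = 18 - 387*(-6) = 18 + 2322 = 2340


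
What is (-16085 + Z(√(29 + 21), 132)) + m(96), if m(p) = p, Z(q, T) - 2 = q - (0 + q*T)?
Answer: -15987 - 655*√2 ≈ -16913.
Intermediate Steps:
Z(q, T) = 2 + q - T*q (Z(q, T) = 2 + (q - (0 + q*T)) = 2 + (q - (0 + T*q)) = 2 + (q - T*q) = 2 + q - T*q)
(-16085 + Z(√(29 + 21), 132)) + m(96) = (-16085 + (2 + √(29 + 21) - 1*132*√(29 + 21))) + 96 = (-16085 + (2 + √50 - 1*132*√50)) + 96 = (-16085 + (2 + 5*√2 - 1*132*5*√2)) + 96 = (-16085 + (2 + 5*√2 - 660*√2)) + 96 = (-16085 + (2 - 655*√2)) + 96 = (-16083 - 655*√2) + 96 = -15987 - 655*√2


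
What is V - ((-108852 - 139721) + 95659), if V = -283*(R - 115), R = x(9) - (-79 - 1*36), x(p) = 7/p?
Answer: 1374245/9 ≈ 1.5269e+5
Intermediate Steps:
R = 1042/9 (R = 7/9 - (-79 - 1*36) = 7*(⅑) - (-79 - 36) = 7/9 - 1*(-115) = 7/9 + 115 = 1042/9 ≈ 115.78)
V = -1981/9 (V = -283*(1042/9 - 115) = -283*7/9 = -1981/9 ≈ -220.11)
V - ((-108852 - 139721) + 95659) = -1981/9 - ((-108852 - 139721) + 95659) = -1981/9 - (-248573 + 95659) = -1981/9 - 1*(-152914) = -1981/9 + 152914 = 1374245/9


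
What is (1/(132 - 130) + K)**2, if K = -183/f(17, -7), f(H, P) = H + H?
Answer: 6889/289 ≈ 23.837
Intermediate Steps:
f(H, P) = 2*H
K = -183/34 (K = -183/(2*17) = -183/34 ≈ -5.3824)
(1/(132 - 130) + K)**2 = (1/(132 - 130) - 183/34)**2 = (1/2 - 183/34)**2 = (-83/17)**2 = 6889/289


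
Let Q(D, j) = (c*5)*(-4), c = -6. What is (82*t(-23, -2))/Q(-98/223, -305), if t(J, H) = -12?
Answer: -41/5 ≈ -8.2000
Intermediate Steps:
Q(D, j) = 120 (Q(D, j) = -6*5*(-4) = -30*(-4) = 120)
(82*t(-23, -2))/Q(-98/223, -305) = (82*(-12))/120 = -984*1/120 = -41/5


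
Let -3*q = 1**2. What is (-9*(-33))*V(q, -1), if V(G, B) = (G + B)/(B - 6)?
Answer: 396/7 ≈ 56.571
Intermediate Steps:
q = -1/3 (q = -1/3*1**2 = -1/3*1 = -1/3 ≈ -0.33333)
V(G, B) = (B + G)/(-6 + B)
(-9*(-33))*V(q, -1) = (-9*(-33))*((-1 - 1/3)/(-6 - 1)) = 297*(-4/3/(-7)) = 297*(-1/7*(-4/3)) = 297*(4/21) = 396/7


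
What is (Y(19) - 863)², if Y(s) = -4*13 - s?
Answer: 872356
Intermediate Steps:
Y(s) = -52 - s
(Y(19) - 863)² = ((-52 - 1*19) - 863)² = ((-52 - 19) - 863)² = (-71 - 863)² = (-934)² = 872356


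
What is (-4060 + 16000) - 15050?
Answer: -3110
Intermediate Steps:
(-4060 + 16000) - 15050 = 11940 - 15050 = -3110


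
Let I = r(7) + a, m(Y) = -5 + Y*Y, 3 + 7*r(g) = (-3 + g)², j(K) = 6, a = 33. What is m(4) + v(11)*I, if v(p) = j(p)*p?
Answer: 16181/7 ≈ 2311.6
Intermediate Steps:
r(g) = -3/7 + (-3 + g)²/7
m(Y) = -5 + Y²
I = 244/7 (I = (-3/7 + (-3 + 7)²/7) + 33 = (-3/7 + (⅐)*4²) + 33 = (-3/7 + (⅐)*16) + 33 = (-3/7 + 16/7) + 33 = 13/7 + 33 = 244/7 ≈ 34.857)
v(p) = 6*p
m(4) + v(11)*I = (-5 + 4²) + (6*11)*(244/7) = (-5 + 16) + 66*(244/7) = 11 + 16104/7 = 16181/7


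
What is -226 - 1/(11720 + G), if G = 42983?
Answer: -12362879/54703 ≈ -226.00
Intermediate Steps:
-226 - 1/(11720 + G) = -226 - 1/(11720 + 42983) = -226 - 1/54703 = -12362879/54703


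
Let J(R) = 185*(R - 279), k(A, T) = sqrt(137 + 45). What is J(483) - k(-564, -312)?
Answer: 37740 - sqrt(182) ≈ 37727.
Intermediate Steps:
k(A, T) = sqrt(182)
J(R) = -51615 + 185*R (J(R) = 185*(-279 + R) = -51615 + 185*R)
J(483) - k(-564, -312) = (-51615 + 185*483) - sqrt(182) = (-51615 + 89355) - sqrt(182) = 37740 - sqrt(182)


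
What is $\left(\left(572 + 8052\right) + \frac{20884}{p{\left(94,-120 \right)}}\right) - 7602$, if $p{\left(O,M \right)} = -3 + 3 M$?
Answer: $\frac{350102}{363} \approx 964.47$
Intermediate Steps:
$\left(\left(572 + 8052\right) + \frac{20884}{p{\left(94,-120 \right)}}\right) - 7602 = \left(\left(572 + 8052\right) + \frac{20884}{-3 + 3 \left(-120\right)}\right) - 7602 = \left(8624 + \frac{20884}{-3 - 360}\right) - 7602 = \left(8624 + \frac{20884}{-363}\right) - 7602 = \left(8624 + 20884 \left(- \frac{1}{363}\right)\right) - 7602 = \left(8624 - \frac{20884}{363}\right) - 7602 = \frac{3109628}{363} - 7602 = \frac{350102}{363}$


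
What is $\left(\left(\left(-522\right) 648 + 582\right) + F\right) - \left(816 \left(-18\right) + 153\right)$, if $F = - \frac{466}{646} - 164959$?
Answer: $- \frac{157655887}{323} \approx -4.881 \cdot 10^{5}$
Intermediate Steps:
$F = - \frac{53281990}{323}$ ($F = \left(-466\right) \frac{1}{646} - 164959 = - \frac{233}{323} - 164959 = - \frac{53281990}{323} \approx -1.6496 \cdot 10^{5}$)
$\left(\left(\left(-522\right) 648 + 582\right) + F\right) - \left(816 \left(-18\right) + 153\right) = \left(\left(\left(-522\right) 648 + 582\right) - \frac{53281990}{323}\right) - \left(816 \left(-18\right) + 153\right) = \left(\left(-338256 + 582\right) - \frac{53281990}{323}\right) - \left(-14688 + 153\right) = \left(-337674 - \frac{53281990}{323}\right) - -14535 = - \frac{162350692}{323} + 14535 = - \frac{157655887}{323}$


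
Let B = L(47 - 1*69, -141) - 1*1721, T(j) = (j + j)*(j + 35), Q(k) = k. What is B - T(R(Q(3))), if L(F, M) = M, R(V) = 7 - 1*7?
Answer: -1862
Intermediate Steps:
R(V) = 0 (R(V) = 7 - 7 = 0)
T(j) = 2*j*(35 + j) (T(j) = (2*j)*(35 + j) = 2*j*(35 + j))
B = -1862 (B = -141 - 1*1721 = -141 - 1721 = -1862)
B - T(R(Q(3))) = -1862 - 2*0*(35 + 0) = -1862 - 2*0*35 = -1862 - 1*0 = -1862 + 0 = -1862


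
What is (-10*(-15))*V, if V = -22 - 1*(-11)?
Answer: -1650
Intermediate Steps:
V = -11 (V = -22 + 11 = -11)
(-10*(-15))*V = -10*(-15)*(-11) = 150*(-11) = -1650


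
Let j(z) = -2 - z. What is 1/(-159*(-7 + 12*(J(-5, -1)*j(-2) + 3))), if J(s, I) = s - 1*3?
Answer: -1/4611 ≈ -0.00021687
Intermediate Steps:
J(s, I) = -3 + s (J(s, I) = s - 3 = -3 + s)
1/(-159*(-7 + 12*(J(-5, -1)*j(-2) + 3))) = 1/(-159*(-7 + 12*((-3 - 5)*(-2 - 1*(-2)) + 3))) = 1/(-159*(-7 + 12*(-8*(-2 + 2) + 3))) = 1/(-159*(-7 + 12*(-8*0 + 3))) = 1/(-159*(-7 + 12*(0 + 3))) = 1/(-159*(-7 + 12*3)) = 1/(-159*(-7 + 36)) = 1/(-159*29) = 1/(-4611) = -1/4611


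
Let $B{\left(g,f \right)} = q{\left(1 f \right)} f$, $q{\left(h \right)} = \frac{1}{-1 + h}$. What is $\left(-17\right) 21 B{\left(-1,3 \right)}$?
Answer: $- \frac{1071}{2} \approx -535.5$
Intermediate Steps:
$B{\left(g,f \right)} = \frac{f}{-1 + f}$ ($B{\left(g,f \right)} = \frac{f}{-1 + 1 f} = \frac{f}{-1 + f}$)
$\left(-17\right) 21 B{\left(-1,3 \right)} = \left(-17\right) 21 \frac{3}{-1 + 3} = - 357 \cdot \frac{3}{2} = - 357 \cdot 3 \cdot \frac{1}{2} = \left(-357\right) \frac{3}{2} = - \frac{1071}{2}$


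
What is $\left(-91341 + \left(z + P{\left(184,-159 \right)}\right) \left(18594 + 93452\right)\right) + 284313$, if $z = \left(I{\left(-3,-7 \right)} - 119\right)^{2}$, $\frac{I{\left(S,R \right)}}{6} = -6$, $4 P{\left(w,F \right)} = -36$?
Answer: $2691089708$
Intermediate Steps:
$P{\left(w,F \right)} = -9$ ($P{\left(w,F \right)} = \frac{1}{4} \left(-36\right) = -9$)
$I{\left(S,R \right)} = -36$ ($I{\left(S,R \right)} = 6 \left(-6\right) = -36$)
$z = 24025$ ($z = \left(-36 - 119\right)^{2} = \left(-155\right)^{2} = 24025$)
$\left(-91341 + \left(z + P{\left(184,-159 \right)}\right) \left(18594 + 93452\right)\right) + 284313 = \left(-91341 + \left(24025 - 9\right) \left(18594 + 93452\right)\right) + 284313 = \left(-91341 + 24016 \cdot 112046\right) + 284313 = \left(-91341 + 2690896736\right) + 284313 = 2690805395 + 284313 = 2691089708$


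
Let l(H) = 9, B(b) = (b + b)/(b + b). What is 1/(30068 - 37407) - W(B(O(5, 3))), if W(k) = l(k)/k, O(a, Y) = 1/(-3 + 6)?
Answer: -66052/7339 ≈ -9.0001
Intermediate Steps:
O(a, Y) = 1/3
B(b) = 1 (B(b) = (2*b)/((2*b)) = (2*b)*(1/(2*b)) = 1)
W(k) = 9/k
1/(30068 - 37407) - W(B(O(5, 3))) = 1/(30068 - 37407) - 9/1 = 1/(-7339) - 9 = -1/7339 - 1*9 = -1/7339 - 9 = -66052/7339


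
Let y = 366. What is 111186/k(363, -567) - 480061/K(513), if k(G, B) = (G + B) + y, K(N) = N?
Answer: -127972/513 ≈ -249.46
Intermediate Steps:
k(G, B) = 366 + B + G (k(G, B) = (G + B) + 366 = (B + G) + 366 = 366 + B + G)
111186/k(363, -567) - 480061/K(513) = 111186/(366 - 567 + 363) - 480061/513 = 111186/162 - 480061*1/513 = 111186*(1/162) - 480061/513 = 2059/3 - 480061/513 = -127972/513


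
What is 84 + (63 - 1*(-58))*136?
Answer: 16540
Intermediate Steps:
84 + (63 - 1*(-58))*136 = 84 + (63 + 58)*136 = 84 + 121*136 = 84 + 16456 = 16540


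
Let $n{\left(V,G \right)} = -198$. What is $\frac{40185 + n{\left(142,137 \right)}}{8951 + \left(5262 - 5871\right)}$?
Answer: $\frac{39987}{8342} \approx 4.7935$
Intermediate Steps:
$\frac{40185 + n{\left(142,137 \right)}}{8951 + \left(5262 - 5871\right)} = \frac{40185 - 198}{8951 + \left(5262 - 5871\right)} = \frac{39987}{8951 + \left(5262 - 5871\right)} = \frac{39987}{8951 - 609} = \frac{39987}{8342}$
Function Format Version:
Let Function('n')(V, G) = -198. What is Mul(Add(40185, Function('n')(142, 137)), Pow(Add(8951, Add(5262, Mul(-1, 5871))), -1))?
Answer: Rational(39987, 8342) ≈ 4.7935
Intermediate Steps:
Mul(Add(40185, Function('n')(142, 137)), Pow(Add(8951, Add(5262, Mul(-1, 5871))), -1)) = Mul(Add(40185, -198), Pow(Add(8951, Add(5262, Mul(-1, 5871))), -1)) = Mul(39987, Pow(Add(8951, Add(5262, -5871)), -1)) = Mul(39987, Pow(Add(8951, -609), -1)) = Mul(39987, Pow(8342, -1)) = Mul(39987, Rational(1, 8342)) = Rational(39987, 8342)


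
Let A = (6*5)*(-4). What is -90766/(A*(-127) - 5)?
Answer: -90766/15235 ≈ -5.9577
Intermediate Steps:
A = -120 (A = 30*(-4) = -120)
-90766/(A*(-127) - 5) = -90766/(-120*(-127) - 5) = -90766/(15240 - 5) = -90766/15235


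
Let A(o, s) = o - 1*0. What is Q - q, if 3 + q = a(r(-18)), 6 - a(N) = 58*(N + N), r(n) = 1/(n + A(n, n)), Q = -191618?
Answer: -1724618/9 ≈ -1.9162e+5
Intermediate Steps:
A(o, s) = o (A(o, s) = o + 0 = o)
r(n) = 1/(2*n) (r(n) = 1/(n + n) = 1/(2*n))
a(N) = 6 - 116*N (a(N) = 6 - 58*(N + N) = 6 - 58*2*N = 6 - 116*N)
q = 56/9 (q = -3 + (6 - 58/(-18)) = -3 + (6 - 58*(-1)/18) = -3 + (6 - 116*(-1/36)) = -3 + (6 + 29/9) = -3 + 83/9 = 56/9 ≈ 6.2222)
Q - q = -191618 - 1*56/9 = -191618 - 56/9 = -1724618/9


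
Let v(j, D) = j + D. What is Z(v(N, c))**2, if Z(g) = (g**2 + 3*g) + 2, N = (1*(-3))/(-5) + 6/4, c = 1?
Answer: 4372281/10000 ≈ 437.23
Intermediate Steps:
N = 21/10 (N = -3*(-1/5) + 6*(1/4) = 3/5 + 3/2 = 21/10 ≈ 2.1000)
v(j, D) = D + j
Z(g) = 2 + g**2 + 3*g
Z(v(N, c))**2 = (2 + (1 + 21/10)**2 + 3*(1 + 21/10))**2 = (2 + (31/10)**2 + 3*(31/10))**2 = (2 + 961/100 + 93/10)**2 = (2091/100)**2 = 4372281/10000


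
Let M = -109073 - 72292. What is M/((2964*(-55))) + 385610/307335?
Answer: 1581359393/668023356 ≈ 2.3672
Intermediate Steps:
M = -181365
M/((2964*(-55))) + 385610/307335 = -181365/(2964*(-55)) + 385610/307335 = -181365/(-163020) + 385610*(1/307335) = -181365*(-1/163020) + 77122/61467 = 12091/10868 + 77122/61467 = 1581359393/668023356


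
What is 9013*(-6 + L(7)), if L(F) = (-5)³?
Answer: -1180703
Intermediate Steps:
L(F) = -125
9013*(-6 + L(7)) = 9013*(-6 - 125) = 9013*(-131) = -1180703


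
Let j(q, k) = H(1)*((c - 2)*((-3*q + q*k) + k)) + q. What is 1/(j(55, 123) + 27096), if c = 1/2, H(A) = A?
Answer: 2/34133 ≈ 5.8594e-5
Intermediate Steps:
c = ½ ≈ 0.50000
j(q, k) = -3*k/2 + 11*q/2 - 3*k*q/2 (j(q, k) = 1*((½ - 2)*((-3*q + q*k) + k)) + q = 1*(-3*((-3*q + k*q) + k)/2) + q = 1*(-3*(k - 3*q + k*q)/2) + q = 1*(-3*k/2 + 9*q/2 - 3*k*q/2) + q = (-3*k/2 + 9*q/2 - 3*k*q/2) + q = -3*k/2 + 11*q/2 - 3*k*q/2)
1/(j(55, 123) + 27096) = 1/((-3/2*123 + (11/2)*55 - 3/2*123*55) + 27096) = 1/((-369/2 + 605/2 - 20295/2) + 27096) = 1/(-20059/2 + 27096) = 1/(34133/2) = 2/34133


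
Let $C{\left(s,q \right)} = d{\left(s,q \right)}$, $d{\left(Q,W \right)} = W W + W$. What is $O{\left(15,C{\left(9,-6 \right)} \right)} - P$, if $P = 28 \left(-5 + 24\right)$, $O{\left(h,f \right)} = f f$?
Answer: $368$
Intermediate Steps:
$d{\left(Q,W \right)} = W + W^{2}$ ($d{\left(Q,W \right)} = W^{2} + W = W + W^{2}$)
$C{\left(s,q \right)} = q \left(1 + q\right)$
$O{\left(h,f \right)} = f^{2}$
$P = 532$ ($P = 28 \cdot 19 = 532$)
$O{\left(15,C{\left(9,-6 \right)} \right)} - P = \left(- 6 \left(1 - 6\right)\right)^{2} - 532 = \left(\left(-6\right) \left(-5\right)\right)^{2} - 532 = 30^{2} - 532 = 900 - 532 = 368$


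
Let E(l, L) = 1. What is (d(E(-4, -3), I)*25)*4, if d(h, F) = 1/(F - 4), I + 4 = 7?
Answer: -100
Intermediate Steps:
I = 3 (I = -4 + 7 = 3)
d(h, F) = 1/(-4 + F)
(d(E(-4, -3), I)*25)*4 = (25/(-4 + 3))*4 = (25/(-1))*4 = -1*25*4 = -25*4 = -100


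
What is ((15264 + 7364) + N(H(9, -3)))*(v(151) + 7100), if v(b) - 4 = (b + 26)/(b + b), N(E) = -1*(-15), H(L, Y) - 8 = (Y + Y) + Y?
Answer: 48582481155/302 ≈ 1.6087e+8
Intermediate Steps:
H(L, Y) = 8 + 3*Y (H(L, Y) = 8 + ((Y + Y) + Y) = 8 + (2*Y + Y) = 8 + 3*Y)
N(E) = 15
v(b) = 4 + (26 + b)/(2*b) (v(b) = 4 + (b + 26)/(b + b) = 4 + (26 + b)/((2*b)) = 4 + (26 + b)*(1/(2*b)) = 4 + (26 + b)/(2*b))
((15264 + 7364) + N(H(9, -3)))*(v(151) + 7100) = ((15264 + 7364) + 15)*((9/2 + 13/151) + 7100) = (22628 + 15)*((9/2 + 13*(1/151)) + 7100) = 22643*((9/2 + 13/151) + 7100) = 22643*(1385/302 + 7100) = 22643*(2145585/302) = 48582481155/302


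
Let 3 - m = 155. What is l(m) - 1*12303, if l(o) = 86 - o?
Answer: -12065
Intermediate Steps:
m = -152 (m = 3 - 1*155 = 3 - 155 = -152)
l(m) - 1*12303 = (86 - 1*(-152)) - 1*12303 = (86 + 152) - 12303 = 238 - 12303 = -12065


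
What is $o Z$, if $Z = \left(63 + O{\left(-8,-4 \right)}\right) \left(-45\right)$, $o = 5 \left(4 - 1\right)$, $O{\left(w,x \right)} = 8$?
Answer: $-47925$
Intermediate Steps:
$o = 15$ ($o = 5 \cdot 3 = 15$)
$Z = -3195$ ($Z = \left(63 + 8\right) \left(-45\right) = 71 \left(-45\right) = -3195$)
$o Z = 15 \left(-3195\right) = -47925$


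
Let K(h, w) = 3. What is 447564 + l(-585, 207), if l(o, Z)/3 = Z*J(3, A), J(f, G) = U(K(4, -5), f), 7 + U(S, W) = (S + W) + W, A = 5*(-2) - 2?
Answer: 448806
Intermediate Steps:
A = -12 (A = -10 - 2 = -12)
U(S, W) = -7 + S + 2*W (U(S, W) = -7 + ((S + W) + W) = -7 + (S + 2*W) = -7 + S + 2*W)
J(f, G) = -4 + 2*f (J(f, G) = -7 + 3 + 2*f = -4 + 2*f)
l(o, Z) = 6*Z (l(o, Z) = 3*(Z*(-4 + 2*3)) = 3*(Z*(-4 + 6)) = 3*(Z*2) = 3*(2*Z) = 6*Z)
447564 + l(-585, 207) = 447564 + 6*207 = 447564 + 1242 = 448806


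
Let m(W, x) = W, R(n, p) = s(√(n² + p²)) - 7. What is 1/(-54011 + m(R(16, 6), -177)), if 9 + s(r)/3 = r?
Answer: -6005/324539933 - 2*√73/973619799 ≈ -1.8521e-5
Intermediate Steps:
s(r) = -27 + 3*r
R(n, p) = -34 + 3*√(n² + p²) (R(n, p) = (-27 + 3*√(n² + p²)) - 7 = -34 + 3*√(n² + p²))
1/(-54011 + m(R(16, 6), -177)) = 1/(-54011 + (-34 + 3*√(16² + 6²))) = 1/(-54011 + (-34 + 3*√(256 + 36))) = 1/(-54011 + (-34 + 3*√292)) = 1/(-54011 + (-34 + 3*(2*√73))) = 1/(-54011 + (-34 + 6*√73)) = 1/(-54045 + 6*√73)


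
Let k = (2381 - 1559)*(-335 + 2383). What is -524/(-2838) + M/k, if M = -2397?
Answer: 145888043/796274688 ≈ 0.18321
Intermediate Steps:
k = 1683456 (k = 822*2048 = 1683456)
-524/(-2838) + M/k = -524/(-2838) - 2397/1683456 = -524*(-1/2838) - 2397*1/1683456 = 262/1419 - 799/561152 = 145888043/796274688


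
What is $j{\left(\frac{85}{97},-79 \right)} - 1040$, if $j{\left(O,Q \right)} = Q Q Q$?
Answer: $-494079$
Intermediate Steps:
$j{\left(O,Q \right)} = Q^{3}$ ($j{\left(O,Q \right)} = Q^{2} Q = Q^{3}$)
$j{\left(\frac{85}{97},-79 \right)} - 1040 = \left(-79\right)^{3} - 1040 = -493039 - 1040 = -494079$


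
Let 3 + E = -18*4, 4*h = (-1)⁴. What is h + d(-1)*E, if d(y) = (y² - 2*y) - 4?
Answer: 301/4 ≈ 75.250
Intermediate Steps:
d(y) = -4 + y² - 2*y
h = ¼ (h = (¼)*(-1)⁴ = (¼)*1 = ¼ ≈ 0.25000)
E = -75 (E = -3 - 18*4 = -3 - 72 = -75)
h + d(-1)*E = ¼ + (-4 + (-1)² - 2*(-1))*(-75) = ¼ + (-4 + 1 + 2)*(-75) = ¼ - 1*(-75) = ¼ + 75 = 301/4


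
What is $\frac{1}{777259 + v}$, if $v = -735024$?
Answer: $\frac{1}{42235} \approx 2.3677 \cdot 10^{-5}$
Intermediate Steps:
$\frac{1}{777259 + v} = \frac{1}{777259 - 735024} = \frac{1}{42235}$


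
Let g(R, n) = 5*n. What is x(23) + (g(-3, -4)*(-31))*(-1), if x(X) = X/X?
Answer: -619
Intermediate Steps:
x(X) = 1
x(23) + (g(-3, -4)*(-31))*(-1) = 1 + ((5*(-4))*(-31))*(-1) = 1 - 20*(-31)*(-1) = 1 + 620*(-1) = 1 - 620 = -619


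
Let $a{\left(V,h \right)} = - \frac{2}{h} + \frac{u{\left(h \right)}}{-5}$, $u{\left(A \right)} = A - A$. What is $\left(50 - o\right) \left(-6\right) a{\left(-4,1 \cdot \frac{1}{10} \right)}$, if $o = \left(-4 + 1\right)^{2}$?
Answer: $4920$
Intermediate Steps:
$u{\left(A \right)} = 0$
$o = 9$ ($o = \left(-3\right)^{2} = 9$)
$a{\left(V,h \right)} = - \frac{2}{h}$ ($a{\left(V,h \right)} = - \frac{2}{h} + \frac{0}{-5} = - \frac{2}{h} + 0 \left(- \frac{1}{5}\right) = - \frac{2}{h} + 0 = - \frac{2}{h}$)
$\left(50 - o\right) \left(-6\right) a{\left(-4,1 \cdot \frac{1}{10} \right)} = \left(50 - 9\right) \left(-6\right) \left(- \frac{2}{1 \cdot \frac{1}{10}}\right) = 41 \left(-6\right) \left(- 2 \frac{1}{\frac{1}{10}}\right) = - 246 \left(\left(-2\right) 10\right) = \left(-246\right) \left(-20\right) = 4920$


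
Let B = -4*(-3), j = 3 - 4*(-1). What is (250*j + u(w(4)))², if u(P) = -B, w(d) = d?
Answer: 3020644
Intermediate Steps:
j = 7 (j = 3 + 4 = 7)
B = 12
u(P) = -12 (u(P) = -1*12 = -12)
(250*j + u(w(4)))² = (250*7 - 12)² = (1750 - 12)² = 1738² = 3020644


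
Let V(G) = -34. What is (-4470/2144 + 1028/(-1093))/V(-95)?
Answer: 3544871/39837664 ≈ 0.088983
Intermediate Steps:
(-4470/2144 + 1028/(-1093))/V(-95) = (-4470/2144 + 1028/(-1093))/(-34) = (-4470*1/2144 + 1028*(-1/1093))*(-1/34) = (-2235/1072 - 1028/1093)*(-1/34) = -3544871/1171696*(-1/34) = 3544871/39837664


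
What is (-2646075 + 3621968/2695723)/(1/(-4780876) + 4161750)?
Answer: -34102378700423425132/53636290211763343277 ≈ -0.63581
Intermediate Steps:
(-2646075 + 3621968/2695723)/(1/(-4780876) + 4161750) = (-2646075 + 3621968*(1/2695723))/(-1/4780876 + 4161750) = (-2646075 + 3621968/2695723)/(19896810692999/4780876) = -7133081615257/2695723*4780876/19896810692999 = -34102378700423425132/53636290211763343277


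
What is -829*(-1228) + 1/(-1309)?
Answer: 1332577707/1309 ≈ 1.0180e+6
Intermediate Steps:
-829*(-1228) + 1/(-1309) = 1018012 - 1/1309 = 1332577707/1309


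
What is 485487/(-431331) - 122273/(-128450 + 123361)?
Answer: 16756497340/731681153 ≈ 22.901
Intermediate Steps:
485487/(-431331) - 122273/(-128450 + 123361) = 485487*(-1/431331) - 122273/(-5089) = -161829/143777 - 122273*(-1/5089) = -161829/143777 + 122273/5089 = 16756497340/731681153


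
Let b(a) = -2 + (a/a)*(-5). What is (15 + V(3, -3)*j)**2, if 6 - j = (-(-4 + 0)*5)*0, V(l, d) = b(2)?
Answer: 729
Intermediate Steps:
b(a) = -7 (b(a) = -2 + 1*(-5) = -2 - 5 = -7)
V(l, d) = -7
j = 6 (j = 6 - -(-4 + 0)*5*0 = 6 - -1*(-4)*5*0 = 6 - 4*5*0 = 6 - 20*0 = 6 - 1*0 = 6 + 0 = 6)
(15 + V(3, -3)*j)**2 = (15 - 7*6)**2 = (15 - 42)**2 = (-27)**2 = 729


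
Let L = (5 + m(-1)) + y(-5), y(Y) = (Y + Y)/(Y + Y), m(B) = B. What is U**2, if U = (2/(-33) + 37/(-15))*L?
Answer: 19321/121 ≈ 159.68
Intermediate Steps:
y(Y) = 1 (y(Y) = (2*Y)/((2*Y)) = (2*Y)*(1/(2*Y)) = 1)
L = 5 (L = (5 - 1) + 1 = 4 + 1 = 5)
U = -139/11 (U = (2/(-33) + 37/(-15))*5 = (2*(-1/33) + 37*(-1/15))*5 = (-2/33 - 37/15)*5 = -139/55*5 = -139/11 ≈ -12.636)
U**2 = (-139/11)**2 = 19321/121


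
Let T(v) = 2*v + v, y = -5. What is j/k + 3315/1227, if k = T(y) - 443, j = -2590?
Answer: 782700/93661 ≈ 8.3567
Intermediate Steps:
T(v) = 3*v
k = -458 (k = 3*(-5) - 443 = -15 - 443 = -458)
j/k + 3315/1227 = -2590/(-458) + 3315/1227 = -2590*(-1/458) + 3315*(1/1227) = 1295/229 + 1105/409 = 782700/93661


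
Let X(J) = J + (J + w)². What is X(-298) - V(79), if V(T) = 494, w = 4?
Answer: 85644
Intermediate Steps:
X(J) = J + (4 + J)² (X(J) = J + (J + 4)² = J + (4 + J)²)
X(-298) - V(79) = (-298 + (4 - 298)²) - 1*494 = (-298 + (-294)²) - 494 = (-298 + 86436) - 494 = 86138 - 494 = 85644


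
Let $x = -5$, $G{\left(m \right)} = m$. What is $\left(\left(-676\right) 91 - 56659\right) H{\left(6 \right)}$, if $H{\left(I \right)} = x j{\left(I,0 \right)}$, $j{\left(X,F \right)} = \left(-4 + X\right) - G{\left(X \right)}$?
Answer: $-2363500$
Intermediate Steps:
$j{\left(X,F \right)} = -4$ ($j{\left(X,F \right)} = \left(-4 + X\right) - X = -4$)
$H{\left(I \right)} = 20$ ($H{\left(I \right)} = \left(-5\right) \left(-4\right) = 20$)
$\left(\left(-676\right) 91 - 56659\right) H{\left(6 \right)} = \left(\left(-676\right) 91 - 56659\right) 20 = \left(-61516 - 56659\right) 20 = \left(-118175\right) 20 = -2363500$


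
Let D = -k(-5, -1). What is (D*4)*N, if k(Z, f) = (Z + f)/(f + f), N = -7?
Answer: 84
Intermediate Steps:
k(Z, f) = (Z + f)/(2*f) (k(Z, f) = (Z + f)/((2*f)) = (Z + f)*(1/(2*f)) = (Z + f)/(2*f))
D = -3 (D = -(-5 - 1)/(2*(-1)) = -(-1)*(-6)/2 = -1*3 = -3)
(D*4)*N = -3*4*(-7) = -12*(-7) = 84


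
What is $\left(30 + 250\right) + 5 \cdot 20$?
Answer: $380$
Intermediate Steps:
$\left(30 + 250\right) + 5 \cdot 20 = 280 + 100 = 380$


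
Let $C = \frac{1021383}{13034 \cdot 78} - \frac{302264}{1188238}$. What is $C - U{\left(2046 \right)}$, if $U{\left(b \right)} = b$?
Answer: $- \frac{21672911038255}{10596706484} \approx -2045.3$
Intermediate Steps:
$C = \frac{7950428009}{10596706484}$ ($C = \frac{1021383}{1016652} - \frac{151132}{594119} = 1021383 \cdot \frac{1}{1016652} - \frac{151132}{594119} = \frac{17919}{17836} - \frac{151132}{594119} = \frac{7950428009}{10596706484} \approx 0.75027$)
$C - U{\left(2046 \right)} = \frac{7950428009}{10596706484} - 2046 = - \frac{21672911038255}{10596706484}$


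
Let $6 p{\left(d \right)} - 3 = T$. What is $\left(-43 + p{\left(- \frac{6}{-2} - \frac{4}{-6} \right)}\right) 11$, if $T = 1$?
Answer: $- \frac{1397}{3} \approx -465.67$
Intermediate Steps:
$p{\left(d \right)} = \frac{2}{3}$ ($p{\left(d \right)} = \frac{1}{2} + \frac{1}{6} \cdot 1 = \frac{1}{2} + \frac{1}{6} = \frac{2}{3}$)
$\left(-43 + p{\left(- \frac{6}{-2} - \frac{4}{-6} \right)}\right) 11 = \left(-43 + \frac{2}{3}\right) 11 = \left(- \frac{127}{3}\right) 11 = - \frac{1397}{3}$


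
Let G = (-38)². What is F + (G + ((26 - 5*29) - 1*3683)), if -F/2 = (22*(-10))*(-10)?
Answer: -6758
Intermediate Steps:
G = 1444
F = -4400 (F = -2*22*(-10)*(-10) = -(-440)*(-10) = -2*2200 = -4400)
F + (G + ((26 - 5*29) - 1*3683)) = -4400 + (1444 + ((26 - 5*29) - 1*3683)) = -4400 + (1444 + ((26 - 145) - 3683)) = -4400 + (1444 + (-119 - 3683)) = -4400 + (1444 - 3802) = -4400 - 2358 = -6758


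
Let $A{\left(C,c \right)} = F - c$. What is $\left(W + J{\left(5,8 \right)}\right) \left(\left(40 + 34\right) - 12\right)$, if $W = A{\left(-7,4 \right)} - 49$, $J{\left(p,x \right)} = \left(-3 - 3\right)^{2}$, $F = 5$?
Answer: $-744$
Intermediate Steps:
$A{\left(C,c \right)} = 5 - c$
$J{\left(p,x \right)} = 36$ ($J{\left(p,x \right)} = \left(-6\right)^{2} = 36$)
$W = -48$ ($W = \left(5 - 4\right) - 49 = 1 - 49 = -48$)
$\left(W + J{\left(5,8 \right)}\right) \left(\left(40 + 34\right) - 12\right) = \left(-48 + 36\right) \left(\left(40 + 34\right) - 12\right) = - 12 \left(74 - 12\right) = \left(-12\right) 62 = -744$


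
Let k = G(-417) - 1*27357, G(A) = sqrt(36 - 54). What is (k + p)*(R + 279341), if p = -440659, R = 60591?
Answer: -159093614912 + 1019796*I*sqrt(2) ≈ -1.5909e+11 + 1.4422e+6*I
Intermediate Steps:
G(A) = 3*I*sqrt(2) (G(A) = sqrt(-18) = 3*I*sqrt(2))
k = -27357 + 3*I*sqrt(2) (k = 3*I*sqrt(2) - 1*27357 = 3*I*sqrt(2) - 27357 = -27357 + 3*I*sqrt(2) ≈ -27357.0 + 4.2426*I)
(k + p)*(R + 279341) = ((-27357 + 3*I*sqrt(2)) - 440659)*(60591 + 279341) = (-468016 + 3*I*sqrt(2))*339932 = -159093614912 + 1019796*I*sqrt(2)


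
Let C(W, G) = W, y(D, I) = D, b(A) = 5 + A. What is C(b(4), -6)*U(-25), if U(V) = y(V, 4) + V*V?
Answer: 5400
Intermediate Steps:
U(V) = V + V² (U(V) = V + V*V = V + V²)
C(b(4), -6)*U(-25) = (5 + 4)*(-25*(1 - 25)) = 9*(-25*(-24)) = 9*600 = 5400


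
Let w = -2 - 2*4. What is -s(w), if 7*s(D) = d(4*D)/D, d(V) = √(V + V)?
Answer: 2*I*√5/35 ≈ 0.12778*I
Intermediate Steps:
d(V) = √2*√V (d(V) = √(2*V) = √2*√V)
w = -10 (w = -2 - 8 = -10)
s(D) = 2*√2/(7*√D) (s(D) = ((√2*√(4*D))/D)/7 = ((√2*(2*√D))/D)/7 = ((2*√2*√D)/D)/7 = (2*√2/√D)/7 = 2*√2/(7*√D))
-s(w) = -2*√2/(7*√(-10)) = -2*√2*(-I*√10/10)/7 = -(-2)*I*√5/35 = 2*I*√5/35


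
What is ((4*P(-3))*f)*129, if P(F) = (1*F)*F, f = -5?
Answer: -23220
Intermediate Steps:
P(F) = F**2 (P(F) = F*F = F**2)
((4*P(-3))*f)*129 = ((4*(-3)**2)*(-5))*129 = ((4*9)*(-5))*129 = (36*(-5))*129 = -180*129 = -23220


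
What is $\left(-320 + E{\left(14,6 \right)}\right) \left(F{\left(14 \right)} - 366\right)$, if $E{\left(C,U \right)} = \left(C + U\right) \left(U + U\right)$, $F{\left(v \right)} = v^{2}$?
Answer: $13600$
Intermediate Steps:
$E{\left(C,U \right)} = 2 U \left(C + U\right)$ ($E{\left(C,U \right)} = \left(C + U\right) 2 U = 2 U \left(C + U\right)$)
$\left(-320 + E{\left(14,6 \right)}\right) \left(F{\left(14 \right)} - 366\right) = \left(-320 + 2 \cdot 6 \left(14 + 6\right)\right) \left(14^{2} - 366\right) = \left(-320 + 2 \cdot 6 \cdot 20\right) \left(196 - 366\right) = \left(-320 + 240\right) \left(-170\right) = \left(-80\right) \left(-170\right) = 13600$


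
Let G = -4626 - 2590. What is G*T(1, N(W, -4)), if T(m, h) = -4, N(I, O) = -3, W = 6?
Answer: 28864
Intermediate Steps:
G = -7216
G*T(1, N(W, -4)) = -7216*(-4) = 28864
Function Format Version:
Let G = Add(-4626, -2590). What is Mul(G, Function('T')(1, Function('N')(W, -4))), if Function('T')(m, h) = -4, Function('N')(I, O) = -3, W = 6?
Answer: 28864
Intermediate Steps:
G = -7216
Mul(G, Function('T')(1, Function('N')(W, -4))) = Mul(-7216, -4) = 28864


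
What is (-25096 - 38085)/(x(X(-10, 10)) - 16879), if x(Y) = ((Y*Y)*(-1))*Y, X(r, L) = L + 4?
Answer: 63181/19623 ≈ 3.2197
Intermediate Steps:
X(r, L) = 4 + L
x(Y) = -Y³ (x(Y) = (Y²*(-1))*Y = (-Y²)*Y = -Y³)
(-25096 - 38085)/(x(X(-10, 10)) - 16879) = (-25096 - 38085)/(-(4 + 10)³ - 16879) = -63181/(-1*14³ - 16879) = -63181/(-1*2744 - 16879) = -63181/(-2744 - 16879) = -63181/(-19623) = -63181*(-1/19623) = 63181/19623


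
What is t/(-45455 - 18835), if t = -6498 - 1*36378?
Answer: 7146/10715 ≈ 0.66692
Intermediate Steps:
t = -42876 (t = -6498 - 36378 = -42876)
t/(-45455 - 18835) = -42876/(-45455 - 18835) = -42876/(-64290) = -42876*(-1/64290) = 7146/10715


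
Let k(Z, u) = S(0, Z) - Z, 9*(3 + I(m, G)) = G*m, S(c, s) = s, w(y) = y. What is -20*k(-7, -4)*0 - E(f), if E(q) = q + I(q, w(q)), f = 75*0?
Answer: 3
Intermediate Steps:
f = 0
I(m, G) = -3 + G*m/9 (I(m, G) = -3 + (G*m)/9 = -3 + G*m/9)
k(Z, u) = 0 (k(Z, u) = Z - Z = 0)
E(q) = -3 + q + q²/9 (E(q) = q + (-3 + q*q/9) = q + (-3 + q²/9) = -3 + q + q²/9)
-20*k(-7, -4)*0 - E(f) = -20*0*0 - (-3 + 0 + (⅑)*0²) = 0*0 - (-3 + 0 + (⅑)*0) = 0 - (-3 + 0 + 0) = 0 - 1*(-3) = 0 + 3 = 3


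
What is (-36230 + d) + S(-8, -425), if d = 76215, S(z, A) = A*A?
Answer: 220610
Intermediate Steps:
S(z, A) = A²
(-36230 + d) + S(-8, -425) = (-36230 + 76215) + (-425)² = 39985 + 180625 = 220610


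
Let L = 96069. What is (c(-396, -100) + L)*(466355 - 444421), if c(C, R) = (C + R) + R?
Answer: 2094104782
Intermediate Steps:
c(C, R) = C + 2*R
(c(-396, -100) + L)*(466355 - 444421) = ((-396 + 2*(-100)) + 96069)*(466355 - 444421) = ((-396 - 200) + 96069)*21934 = (-596 + 96069)*21934 = 95473*21934 = 2094104782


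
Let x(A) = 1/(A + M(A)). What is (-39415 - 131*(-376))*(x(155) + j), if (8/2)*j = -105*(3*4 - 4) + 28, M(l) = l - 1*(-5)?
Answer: -629272904/315 ≈ -1.9977e+6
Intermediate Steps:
M(l) = 5 + l (M(l) = l + 5 = 5 + l)
x(A) = 1/(5 + 2*A) (x(A) = 1/(A + (5 + A)) = 1/(5 + 2*A))
j = -203 (j = (-105*(3*4 - 4) + 28)/4 = (-105*(12 - 4) + 28)/4 = (-105*8 + 28)/4 = (-840 + 28)/4 = (1/4)*(-812) = -203)
(-39415 - 131*(-376))*(x(155) + j) = (-39415 - 131*(-376))*(1/(5 + 2*155) - 203) = (-39415 + 49256)*(1/(5 + 310) - 203) = 9841*(1/315 - 203) = 9841*(-63944/315) = -629272904/315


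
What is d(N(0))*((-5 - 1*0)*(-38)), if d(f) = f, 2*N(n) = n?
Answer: 0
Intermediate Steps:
N(n) = n/2
d(N(0))*((-5 - 1*0)*(-38)) = ((½)*0)*((-5 - 1*0)*(-38)) = 0*((-5 + 0)*(-38)) = 0*(-5*(-38)) = 0*190 = 0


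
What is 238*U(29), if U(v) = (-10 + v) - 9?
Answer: 2380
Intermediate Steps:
U(v) = -19 + v
238*U(29) = 238*(-19 + 29) = 238*10 = 2380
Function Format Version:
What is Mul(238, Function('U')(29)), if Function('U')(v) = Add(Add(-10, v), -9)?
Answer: 2380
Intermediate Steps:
Function('U')(v) = Add(-19, v)
Mul(238, Function('U')(29)) = Mul(238, Add(-19, 29)) = Mul(238, 10) = 2380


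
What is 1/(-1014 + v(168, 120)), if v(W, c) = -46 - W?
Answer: -1/1228 ≈ -0.00081433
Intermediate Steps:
1/(-1014 + v(168, 120)) = 1/(-1014 + (-46 - 1*168)) = 1/(-1014 + (-46 - 168)) = 1/(-1014 - 214) = 1/(-1228) = -1/1228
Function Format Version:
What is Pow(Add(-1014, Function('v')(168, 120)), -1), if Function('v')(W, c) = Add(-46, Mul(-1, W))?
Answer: Rational(-1, 1228) ≈ -0.00081433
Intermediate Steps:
Pow(Add(-1014, Function('v')(168, 120)), -1) = Pow(Add(-1014, Add(-46, Mul(-1, 168))), -1) = Pow(Add(-1014, Add(-46, -168)), -1) = Pow(Add(-1014, -214), -1) = Pow(-1228, -1) = Rational(-1, 1228)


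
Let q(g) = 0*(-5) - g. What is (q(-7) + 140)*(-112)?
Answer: -16464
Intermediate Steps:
q(g) = -g (q(g) = 0 - g = -g)
(q(-7) + 140)*(-112) = (-1*(-7) + 140)*(-112) = (7 + 140)*(-112) = 147*(-112) = -16464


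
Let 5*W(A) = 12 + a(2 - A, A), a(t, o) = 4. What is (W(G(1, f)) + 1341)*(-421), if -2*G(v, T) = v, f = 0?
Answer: -2829541/5 ≈ -5.6591e+5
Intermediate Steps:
G(v, T) = -v/2
W(A) = 16/5 (W(A) = (12 + 4)/5 = (⅕)*16 = 16/5)
(W(G(1, f)) + 1341)*(-421) = (16/5 + 1341)*(-421) = (6721/5)*(-421) = -2829541/5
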